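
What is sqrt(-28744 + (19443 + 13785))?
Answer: 2*sqrt(1121) ≈ 66.963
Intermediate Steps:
sqrt(-28744 + (19443 + 13785)) = sqrt(-28744 + 33228) = sqrt(4484) = 2*sqrt(1121)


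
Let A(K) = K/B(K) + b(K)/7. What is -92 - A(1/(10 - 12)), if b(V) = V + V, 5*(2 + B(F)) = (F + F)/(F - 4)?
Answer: -113483/1232 ≈ -92.113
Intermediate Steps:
B(F) = -2 + 2*F/(5*(-4 + F)) (B(F) = -2 + ((F + F)/(F - 4))/5 = -2 + ((2*F)/(-4 + F))/5 = -2 + (2*F/(-4 + F))/5 = -2 + 2*F/(5*(-4 + F)))
b(V) = 2*V
A(K) = 2*K/7 + 5*K*(-4 + K)/(8*(5 - K)) (A(K) = K/((8*(5 - K)/(5*(-4 + K)))) + (2*K)/7 = K*(5*(-4 + K)/(8*(5 - K))) + (2*K)*(1/7) = 5*K*(-4 + K)/(8*(5 - K)) + 2*K/7 = 2*K/7 + 5*K*(-4 + K)/(8*(5 - K)))
-92 - A(1/(10 - 12)) = -92 - (60 - 19/(10 - 12))/(56*(10 - 12)*(-5 + 1/(10 - 12))) = -92 - (60 - 19/(-2))/(56*(-2)*(-5 + 1/(-2))) = -92 - (-1)*(60 - 19*(-1/2))/(56*2*(-5 - 1/2)) = -92 - (-1)*(60 + 19/2)/(56*2*(-11/2)) = -92 - (-1)*(-2)*139/(56*2*11*2) = -92 - 1*139/1232 = -92 - 139/1232 = -113483/1232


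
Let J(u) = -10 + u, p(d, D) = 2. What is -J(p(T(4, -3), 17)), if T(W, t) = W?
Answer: 8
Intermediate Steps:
-J(p(T(4, -3), 17)) = -(-10 + 2) = -1*(-8) = 8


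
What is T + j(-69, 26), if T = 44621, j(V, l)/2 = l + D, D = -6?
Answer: 44661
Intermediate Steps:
j(V, l) = -12 + 2*l (j(V, l) = 2*(l - 6) = 2*(-6 + l) = -12 + 2*l)
T + j(-69, 26) = 44621 + (-12 + 2*26) = 44621 + (-12 + 52) = 44621 + 40 = 44661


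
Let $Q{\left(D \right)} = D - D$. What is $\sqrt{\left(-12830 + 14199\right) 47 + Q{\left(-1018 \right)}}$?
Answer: $37 \sqrt{47} \approx 253.66$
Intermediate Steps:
$Q{\left(D \right)} = 0$
$\sqrt{\left(-12830 + 14199\right) 47 + Q{\left(-1018 \right)}} = \sqrt{\left(-12830 + 14199\right) 47 + 0} = \sqrt{1369 \cdot 47 + 0} = \sqrt{64343 + 0} = \sqrt{64343} = 37 \sqrt{47}$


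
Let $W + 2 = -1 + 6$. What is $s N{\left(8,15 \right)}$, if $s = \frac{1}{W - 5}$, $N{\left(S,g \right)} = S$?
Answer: $-4$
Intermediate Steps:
$W = 3$ ($W = -2 + \left(-1 + 6\right) = -2 + 5 = 3$)
$s = - \frac{1}{2}$ ($s = \frac{1}{3 - 5} = \frac{1}{-2} = - \frac{1}{2} \approx -0.5$)
$s N{\left(8,15 \right)} = \left(- \frac{1}{2}\right) 8 = -4$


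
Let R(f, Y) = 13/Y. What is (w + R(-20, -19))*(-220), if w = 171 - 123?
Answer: -197780/19 ≈ -10409.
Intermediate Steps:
w = 48
(w + R(-20, -19))*(-220) = (48 + 13/(-19))*(-220) = (48 + 13*(-1/19))*(-220) = (48 - 13/19)*(-220) = (899/19)*(-220) = -197780/19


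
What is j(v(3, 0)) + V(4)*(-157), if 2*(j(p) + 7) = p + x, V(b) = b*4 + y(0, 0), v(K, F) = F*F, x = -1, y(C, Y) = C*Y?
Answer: -5039/2 ≈ -2519.5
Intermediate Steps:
v(K, F) = F²
V(b) = 4*b (V(b) = b*4 + 0*0 = 4*b + 0 = 4*b)
j(p) = -15/2 + p/2 (j(p) = -7 + (p - 1)/2 = -7 + (-1 + p)/2 = -7 + (-½ + p/2) = -15/2 + p/2)
j(v(3, 0)) + V(4)*(-157) = (-15/2 + (½)*0²) + (4*4)*(-157) = (-15/2 + (½)*0) + 16*(-157) = (-15/2 + 0) - 2512 = -15/2 - 2512 = -5039/2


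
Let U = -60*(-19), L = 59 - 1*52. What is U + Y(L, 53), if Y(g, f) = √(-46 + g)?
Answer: 1140 + I*√39 ≈ 1140.0 + 6.245*I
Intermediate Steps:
L = 7 (L = 59 - 52 = 7)
U = 1140
U + Y(L, 53) = 1140 + √(-46 + 7) = 1140 + √(-39) = 1140 + I*√39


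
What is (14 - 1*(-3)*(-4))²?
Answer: 4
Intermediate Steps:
(14 - 1*(-3)*(-4))² = (14 + 3*(-4))² = (14 - 12)² = 2² = 4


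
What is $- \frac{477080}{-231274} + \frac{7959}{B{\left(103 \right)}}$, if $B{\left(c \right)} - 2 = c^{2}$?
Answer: $\frac{1150500941}{409008069} \approx 2.8129$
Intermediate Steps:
$B{\left(c \right)} = 2 + c^{2}$
$- \frac{477080}{-231274} + \frac{7959}{B{\left(103 \right)}} = - \frac{477080}{-231274} + \frac{7959}{2 + 103^{2}} = \left(-477080\right) \left(- \frac{1}{231274}\right) + \frac{7959}{2 + 10609} = \frac{238540}{115637} + \frac{7959}{10611} = \frac{238540}{115637} + 7959 \cdot \frac{1}{10611} = \frac{238540}{115637} + \frac{2653}{3537} = \frac{1150500941}{409008069}$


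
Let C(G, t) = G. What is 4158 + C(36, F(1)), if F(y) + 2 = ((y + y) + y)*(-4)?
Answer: 4194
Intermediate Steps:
F(y) = -2 - 12*y (F(y) = -2 + ((y + y) + y)*(-4) = -2 + (2*y + y)*(-4) = -2 + (3*y)*(-4) = -2 - 12*y)
4158 + C(36, F(1)) = 4158 + 36 = 4194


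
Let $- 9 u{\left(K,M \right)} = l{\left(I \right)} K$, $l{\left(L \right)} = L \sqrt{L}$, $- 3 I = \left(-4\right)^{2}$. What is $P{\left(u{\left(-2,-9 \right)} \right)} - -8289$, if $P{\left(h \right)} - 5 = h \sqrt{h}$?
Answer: $8294 - \frac{1024 \sqrt[4]{-1} \sqrt{2} \cdot 3^{\frac{3}{4}}}{729} \approx 8290.8 - 3.2019 i$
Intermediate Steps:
$I = - \frac{16}{3}$ ($I = - \frac{\left(-4\right)^{2}}{3} = \left(- \frac{1}{3}\right) 16 = - \frac{16}{3} \approx -5.3333$)
$l{\left(L \right)} = L^{\frac{3}{2}}$
$u{\left(K,M \right)} = \frac{64 i K \sqrt{3}}{81}$ ($u{\left(K,M \right)} = - \frac{\left(- \frac{16}{3}\right)^{\frac{3}{2}} K}{9} = - \frac{- \frac{64 i \sqrt{3}}{9} K}{9} = - \frac{\left(- \frac{64}{9}\right) i K \sqrt{3}}{9} = \frac{64 i K \sqrt{3}}{81}$)
$P{\left(h \right)} = 5 + h^{\frac{3}{2}}$ ($P{\left(h \right)} = 5 + h \sqrt{h} = 5 + h^{\frac{3}{2}}$)
$P{\left(u{\left(-2,-9 \right)} \right)} - -8289 = \left(5 + \left(\frac{64}{81} i \left(-2\right) \sqrt{3}\right)^{\frac{3}{2}}\right) - -8289 = \left(5 + \left(- \frac{128 i \sqrt{3}}{81}\right)^{\frac{3}{2}}\right) + 8289 = \left(5 + \frac{1024 \sqrt{2} \cdot 3^{\frac{3}{4}} \left(- i\right)^{\frac{3}{2}}}{729}\right) + 8289 = 8294 + \frac{1024 \sqrt{2} \cdot 3^{\frac{3}{4}} \left(- i\right)^{\frac{3}{2}}}{729}$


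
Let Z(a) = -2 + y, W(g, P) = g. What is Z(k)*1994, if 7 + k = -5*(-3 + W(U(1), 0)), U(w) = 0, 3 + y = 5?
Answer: 0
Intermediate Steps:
y = 2 (y = -3 + 5 = 2)
k = 8 (k = -7 - 5*(-3 + 0) = -7 - 5*(-3) = -7 + 15 = 8)
Z(a) = 0 (Z(a) = -2 + 2 = 0)
Z(k)*1994 = 0*1994 = 0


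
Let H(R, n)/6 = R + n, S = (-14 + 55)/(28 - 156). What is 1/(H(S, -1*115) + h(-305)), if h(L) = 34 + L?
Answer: -64/61627 ≈ -0.0010385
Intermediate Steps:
S = -41/128 (S = 41/(-128) = 41*(-1/128) = -41/128 ≈ -0.32031)
H(R, n) = 6*R + 6*n (H(R, n) = 6*(R + n) = 6*R + 6*n)
1/(H(S, -1*115) + h(-305)) = 1/((6*(-41/128) + 6*(-1*115)) + (34 - 305)) = 1/((-123/64 + 6*(-115)) - 271) = 1/((-123/64 - 690) - 271) = 1/(-44283/64 - 271) = 1/(-61627/64) = -64/61627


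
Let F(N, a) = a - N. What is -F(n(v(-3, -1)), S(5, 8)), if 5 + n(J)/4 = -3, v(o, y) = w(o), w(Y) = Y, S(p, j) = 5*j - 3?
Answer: -69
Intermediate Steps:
S(p, j) = -3 + 5*j
v(o, y) = o
n(J) = -32 (n(J) = -20 + 4*(-3) = -20 - 12 = -32)
-F(n(v(-3, -1)), S(5, 8)) = -((-3 + 5*8) - 1*(-32)) = -((-3 + 40) + 32) = -(37 + 32) = -1*69 = -69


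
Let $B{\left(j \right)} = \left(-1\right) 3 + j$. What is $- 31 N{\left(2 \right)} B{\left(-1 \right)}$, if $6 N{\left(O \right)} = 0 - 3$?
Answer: $-62$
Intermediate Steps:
$B{\left(j \right)} = -3 + j$
$N{\left(O \right)} = - \frac{1}{2}$ ($N{\left(O \right)} = \frac{0 - 3}{6} = \frac{1}{6} \left(-3\right) = - \frac{1}{2}$)
$- 31 N{\left(2 \right)} B{\left(-1 \right)} = \left(-31\right) \left(- \frac{1}{2}\right) \left(-3 - 1\right) = \frac{31}{2} \left(-4\right) = -62$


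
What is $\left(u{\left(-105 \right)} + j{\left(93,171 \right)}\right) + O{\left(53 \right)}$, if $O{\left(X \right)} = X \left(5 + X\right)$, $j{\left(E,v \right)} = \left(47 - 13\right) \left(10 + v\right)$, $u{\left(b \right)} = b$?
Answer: $9123$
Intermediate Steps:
$j{\left(E,v \right)} = 340 + 34 v$ ($j{\left(E,v \right)} = 34 \left(10 + v\right) = 340 + 34 v$)
$\left(u{\left(-105 \right)} + j{\left(93,171 \right)}\right) + O{\left(53 \right)} = \left(-105 + \left(340 + 34 \cdot 171\right)\right) + 53 \left(5 + 53\right) = \left(-105 + \left(340 + 5814\right)\right) + 53 \cdot 58 = \left(-105 + 6154\right) + 3074 = 6049 + 3074 = 9123$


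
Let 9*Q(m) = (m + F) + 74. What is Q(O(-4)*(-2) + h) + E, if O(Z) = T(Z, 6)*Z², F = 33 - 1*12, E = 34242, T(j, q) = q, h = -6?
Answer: 308075/9 ≈ 34231.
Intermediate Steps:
F = 21 (F = 33 - 12 = 21)
O(Z) = 6*Z²
Q(m) = 95/9 + m/9 (Q(m) = ((m + 21) + 74)/9 = ((21 + m) + 74)/9 = (95 + m)/9 = 95/9 + m/9)
Q(O(-4)*(-2) + h) + E = (95/9 + ((6*(-4)²)*(-2) - 6)/9) + 34242 = (95/9 + ((6*16)*(-2) - 6)/9) + 34242 = (95/9 + (96*(-2) - 6)/9) + 34242 = (95/9 + (-192 - 6)/9) + 34242 = (95/9 + (⅑)*(-198)) + 34242 = (95/9 - 22) + 34242 = -103/9 + 34242 = 308075/9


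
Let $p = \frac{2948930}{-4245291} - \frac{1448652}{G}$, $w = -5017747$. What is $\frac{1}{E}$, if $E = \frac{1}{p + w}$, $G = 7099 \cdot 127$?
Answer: $- \frac{19205133095454424643}{3827439742743} \approx -5.0178 \cdot 10^{6}$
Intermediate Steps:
$G = 901573$
$p = - \frac{8808624964622}{3827439742743}$ ($p = \frac{2948930}{-4245291} - \frac{1448652}{901573} = 2948930 \left(- \frac{1}{4245291}\right) - \frac{1448652}{901573} = - \frac{2948930}{4245291} - \frac{1448652}{901573} = - \frac{8808624964622}{3827439742743} \approx -2.3014$)
$E = - \frac{3827439742743}{19205133095454424643}$ ($E = \frac{1}{- \frac{8808624964622}{3827439742743} - 5017747} = \frac{1}{- \frac{19205133095454424643}{3827439742743}} = - \frac{3827439742743}{19205133095454424643} \approx -1.9929 \cdot 10^{-7}$)
$\frac{1}{E} = \frac{1}{- \frac{3827439742743}{19205133095454424643}} = - \frac{19205133095454424643}{3827439742743}$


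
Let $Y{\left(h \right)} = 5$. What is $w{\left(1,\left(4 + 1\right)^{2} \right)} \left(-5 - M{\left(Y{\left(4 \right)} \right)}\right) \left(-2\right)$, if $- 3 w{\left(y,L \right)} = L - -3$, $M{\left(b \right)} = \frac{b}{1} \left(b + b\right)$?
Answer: $- \frac{3080}{3} \approx -1026.7$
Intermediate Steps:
$M{\left(b \right)} = 2 b^{2}$ ($M{\left(b \right)} = b 1 \cdot 2 b = b 2 b = 2 b^{2}$)
$w{\left(y,L \right)} = -1 - \frac{L}{3}$ ($w{\left(y,L \right)} = - \frac{L - -3}{3} = - \frac{L + 3}{3} = - \frac{3 + L}{3} = -1 - \frac{L}{3}$)
$w{\left(1,\left(4 + 1\right)^{2} \right)} \left(-5 - M{\left(Y{\left(4 \right)} \right)}\right) \left(-2\right) = \left(-1 - \frac{\left(4 + 1\right)^{2}}{3}\right) \left(-5 - 2 \cdot 5^{2}\right) \left(-2\right) = \left(-1 - \frac{5^{2}}{3}\right) \left(-5 - 2 \cdot 25\right) \left(-2\right) = \left(-1 - \frac{25}{3}\right) \left(-5 - 50\right) \left(-2\right) = \left(- \frac{28}{3}\right) \left(-55\right) \left(-2\right) = \frac{1540}{3} \left(-2\right) = - \frac{3080}{3}$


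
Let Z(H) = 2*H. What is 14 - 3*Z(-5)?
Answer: 44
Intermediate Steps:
14 - 3*Z(-5) = 14 - 6*(-5) = 14 - 3*(-10) = 14 + 30 = 44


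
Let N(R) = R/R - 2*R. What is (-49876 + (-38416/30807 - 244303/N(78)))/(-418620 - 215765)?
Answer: 32948835917/432748899675 ≈ 0.076138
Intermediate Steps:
N(R) = 1 - 2*R
(-49876 + (-38416/30807 - 244303/N(78)))/(-418620 - 215765) = (-49876 + (-38416/30807 - 244303/(1 - 2*78)))/(-418620 - 215765) = (-49876 + (-38416*1/30807 - 244303/(1 - 156)))/(-634385) = (-49876 + (-5488/4401 - 244303/(-155)))*(-1/634385) = (-49876 + (-5488/4401 - 244303*(-1/155)))*(-1/634385) = (-49876 + (-5488/4401 + 244303/155))*(-1/634385) = (-49876 + 1074326863/682155)*(-1/634385) = -32948835917/682155*(-1/634385) = 32948835917/432748899675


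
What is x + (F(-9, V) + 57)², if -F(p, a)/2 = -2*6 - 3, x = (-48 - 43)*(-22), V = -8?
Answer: 9571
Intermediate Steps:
x = 2002 (x = -91*(-22) = 2002)
F(p, a) = 30 (F(p, a) = -2*(-2*6 - 3) = -2*(-12 - 3) = -2*(-15) = 30)
x + (F(-9, V) + 57)² = 2002 + (30 + 57)² = 2002 + 87² = 2002 + 7569 = 9571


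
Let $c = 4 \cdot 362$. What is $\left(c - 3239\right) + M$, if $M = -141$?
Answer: $-1932$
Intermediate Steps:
$c = 1448$
$\left(c - 3239\right) + M = \left(1448 - 3239\right) - 141 = -1791 - 141 = -1932$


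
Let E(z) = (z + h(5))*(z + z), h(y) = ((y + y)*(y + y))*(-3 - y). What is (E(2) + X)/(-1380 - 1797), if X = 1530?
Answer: 554/1059 ≈ 0.52314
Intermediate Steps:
h(y) = 4*y²*(-3 - y) (h(y) = ((2*y)*(2*y))*(-3 - y) = (4*y²)*(-3 - y) = 4*y²*(-3 - y))
E(z) = 2*z*(-800 + z) (E(z) = (z + 4*5²*(-3 - 1*5))*(z + z) = (z + 4*25*(-3 - 5))*(2*z) = (z + 4*25*(-8))*(2*z) = (z - 800)*(2*z) = (-800 + z)*(2*z) = 2*z*(-800 + z))
(E(2) + X)/(-1380 - 1797) = (2*2*(-800 + 2) + 1530)/(-1380 - 1797) = (2*2*(-798) + 1530)/(-3177) = (-3192 + 1530)*(-1/3177) = -1662*(-1/3177) = 554/1059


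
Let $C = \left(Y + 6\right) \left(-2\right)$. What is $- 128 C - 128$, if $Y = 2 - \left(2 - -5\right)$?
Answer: $128$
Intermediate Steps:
$Y = -5$ ($Y = 2 - \left(2 + 5\right) = 2 - 7 = -5$)
$C = -2$ ($C = \left(-5 + 6\right) \left(-2\right) = 1 \left(-2\right) = -2$)
$- 128 C - 128 = \left(-128\right) \left(-2\right) - 128 = 256 - 128 = 128$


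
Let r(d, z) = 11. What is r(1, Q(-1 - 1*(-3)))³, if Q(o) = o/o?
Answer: 1331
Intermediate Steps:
Q(o) = 1
r(1, Q(-1 - 1*(-3)))³ = 11³ = 1331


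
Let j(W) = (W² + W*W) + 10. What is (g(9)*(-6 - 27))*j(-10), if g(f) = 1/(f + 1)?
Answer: -693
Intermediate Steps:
j(W) = 10 + 2*W² (j(W) = (W² + W²) + 10 = 2*W² + 10 = 10 + 2*W²)
g(f) = 1/(1 + f)
(g(9)*(-6 - 27))*j(-10) = ((-6 - 27)/(1 + 9))*(10 + 2*(-10)²) = (-33/10)*(10 + 2*100) = ((⅒)*(-33))*(10 + 200) = -33/10*210 = -693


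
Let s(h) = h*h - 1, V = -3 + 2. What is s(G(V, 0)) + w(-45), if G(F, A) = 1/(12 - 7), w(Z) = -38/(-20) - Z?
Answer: 2297/50 ≈ 45.940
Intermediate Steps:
V = -1
w(Z) = 19/10 - Z (w(Z) = -38*(-1/20) - Z = 19/10 - Z)
G(F, A) = ⅕ (G(F, A) = 1/5 = ⅕)
s(h) = -1 + h² (s(h) = h² - 1 = -1 + h²)
s(G(V, 0)) + w(-45) = (-1 + (⅕)²) + (19/10 - 1*(-45)) = (-1 + 1/25) + (19/10 + 45) = -24/25 + 469/10 = 2297/50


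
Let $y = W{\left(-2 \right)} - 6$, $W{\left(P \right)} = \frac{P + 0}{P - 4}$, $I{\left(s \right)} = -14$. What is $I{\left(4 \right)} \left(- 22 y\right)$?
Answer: $- \frac{5236}{3} \approx -1745.3$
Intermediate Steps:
$W{\left(P \right)} = \frac{P}{-4 + P}$
$y = - \frac{17}{3}$ ($y = - \frac{2}{-4 - 2} - 6 = - \frac{2}{-6} - 6 = \left(-2\right) \left(- \frac{1}{6}\right) - 6 = \frac{1}{3} - 6 = - \frac{17}{3} \approx -5.6667$)
$I{\left(4 \right)} \left(- 22 y\right) = - 14 \left(\left(-22\right) \left(- \frac{17}{3}\right)\right) = \left(-14\right) \frac{374}{3} = - \frac{5236}{3}$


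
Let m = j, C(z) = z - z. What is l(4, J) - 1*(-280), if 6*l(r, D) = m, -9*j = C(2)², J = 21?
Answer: 280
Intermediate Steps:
C(z) = 0
j = 0 (j = -⅑*0² = -⅑*0 = 0)
m = 0
l(r, D) = 0 (l(r, D) = (⅙)*0 = 0)
l(4, J) - 1*(-280) = 0 - 1*(-280) = 0 + 280 = 280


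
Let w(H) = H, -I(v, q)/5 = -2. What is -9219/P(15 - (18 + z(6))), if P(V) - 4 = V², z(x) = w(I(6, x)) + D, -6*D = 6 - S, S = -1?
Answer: -331884/5185 ≈ -64.009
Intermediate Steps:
I(v, q) = 10 (I(v, q) = -5*(-2) = 10)
D = -7/6 (D = -(6 - 1*(-1))/6 = -(6 + 1)/6 = -⅙*7 = -7/6 ≈ -1.1667)
z(x) = 53/6 (z(x) = 10 - 7/6 = 53/6)
P(V) = 4 + V²
-9219/P(15 - (18 + z(6))) = -9219/(4 + (15 - (18 + 53/6))²) = -9219/(4 + (15 - 1*161/6)²) = -9219/(4 + (15 - 161/6)²) = -9219/(4 + (-71/6)²) = -9219/(4 + 5041/36) = -9219/5185/36 = -9219*36/5185 = -331884/5185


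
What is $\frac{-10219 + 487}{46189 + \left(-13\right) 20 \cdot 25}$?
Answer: $- \frac{9732}{39689} \approx -0.24521$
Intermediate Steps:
$\frac{-10219 + 487}{46189 + \left(-13\right) 20 \cdot 25} = - \frac{9732}{46189 - 6500} = - \frac{9732}{39689}$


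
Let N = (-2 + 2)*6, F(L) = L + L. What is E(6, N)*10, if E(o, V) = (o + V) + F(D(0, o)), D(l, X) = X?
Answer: 180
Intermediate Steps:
F(L) = 2*L
N = 0 (N = 0*6 = 0)
E(o, V) = V + 3*o (E(o, V) = (o + V) + 2*o = (V + o) + 2*o = V + 3*o)
E(6, N)*10 = (0 + 3*6)*10 = (0 + 18)*10 = 18*10 = 180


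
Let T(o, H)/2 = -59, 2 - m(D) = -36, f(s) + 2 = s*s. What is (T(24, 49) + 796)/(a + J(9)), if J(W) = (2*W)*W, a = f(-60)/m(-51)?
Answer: 12882/4877 ≈ 2.6414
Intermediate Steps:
f(s) = -2 + s**2 (f(s) = -2 + s*s = -2 + s**2)
m(D) = 38 (m(D) = 2 - 1*(-36) = 2 + 36 = 38)
a = 1799/19 (a = (-2 + (-60)**2)/38 = (-2 + 3600)*(1/38) = 3598*(1/38) = 1799/19 ≈ 94.684)
T(o, H) = -118 (T(o, H) = 2*(-59) = -118)
J(W) = 2*W**2
(T(24, 49) + 796)/(a + J(9)) = (-118 + 796)/(1799/19 + 2*9**2) = 678/(1799/19 + 2*81) = 678/(1799/19 + 162) = 678/(4877/19) = 678*(19/4877) = 12882/4877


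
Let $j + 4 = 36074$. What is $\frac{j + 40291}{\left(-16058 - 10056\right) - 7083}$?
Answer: $- \frac{76361}{33197} \approx -2.3002$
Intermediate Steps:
$j = 36070$ ($j = -4 + 36074 = 36070$)
$\frac{j + 40291}{\left(-16058 - 10056\right) - 7083} = \frac{36070 + 40291}{\left(-16058 - 10056\right) - 7083} = \frac{76361}{\left(-16058 - 10056\right) - 7083} = \frac{76361}{-26114 - 7083} = \frac{76361}{-33197} = 76361 \left(- \frac{1}{33197}\right) = - \frac{76361}{33197}$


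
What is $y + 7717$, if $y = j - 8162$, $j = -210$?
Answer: $-655$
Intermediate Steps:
$y = -8372$ ($y = -210 - 8162 = -8372$)
$y + 7717 = -8372 + 7717 = -655$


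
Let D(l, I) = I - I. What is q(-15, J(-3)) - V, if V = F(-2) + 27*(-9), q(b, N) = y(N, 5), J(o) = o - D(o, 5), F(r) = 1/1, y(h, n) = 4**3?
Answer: 306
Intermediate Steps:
D(l, I) = 0
y(h, n) = 64
F(r) = 1 (F(r) = 1*1 = 1)
J(o) = o (J(o) = o - 1*0 = o + 0 = o)
q(b, N) = 64
V = -242 (V = 1 + 27*(-9) = 1 - 243 = -242)
q(-15, J(-3)) - V = 64 - 1*(-242) = 64 + 242 = 306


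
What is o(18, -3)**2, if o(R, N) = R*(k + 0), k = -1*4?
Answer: 5184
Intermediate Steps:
k = -4
o(R, N) = -4*R (o(R, N) = R*(-4 + 0) = R*(-4) = -4*R)
o(18, -3)**2 = (-4*18)**2 = (-72)**2 = 5184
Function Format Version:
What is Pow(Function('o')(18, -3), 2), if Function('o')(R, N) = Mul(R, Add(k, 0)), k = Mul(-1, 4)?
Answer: 5184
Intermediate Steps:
k = -4
Function('o')(R, N) = Mul(-4, R) (Function('o')(R, N) = Mul(R, Add(-4, 0)) = Mul(R, -4) = Mul(-4, R))
Pow(Function('o')(18, -3), 2) = Pow(Mul(-4, 18), 2) = Pow(-72, 2) = 5184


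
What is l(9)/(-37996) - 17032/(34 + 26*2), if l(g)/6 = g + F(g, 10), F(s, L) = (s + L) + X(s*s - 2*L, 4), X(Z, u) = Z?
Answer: -161798449/816914 ≈ -198.06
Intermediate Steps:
F(s, L) = s + s**2 - L (F(s, L) = (s + L) + (s*s - 2*L) = (L + s) + (s**2 - 2*L) = s + s**2 - L)
l(g) = -60 + 6*g**2 + 12*g (l(g) = 6*(g + (g + g**2 - 1*10)) = 6*(g + (g + g**2 - 10)) = 6*(g + (-10 + g + g**2)) = 6*(-10 + g**2 + 2*g) = -60 + 6*g**2 + 12*g)
l(9)/(-37996) - 17032/(34 + 26*2) = (-60 + 6*9**2 + 12*9)/(-37996) - 17032/(34 + 26*2) = (-60 + 6*81 + 108)*(-1/37996) - 17032/(34 + 52) = (-60 + 486 + 108)*(-1/37996) - 17032/86 = 534*(-1/37996) - 17032*1/86 = -267/18998 - 8516/43 = -161798449/816914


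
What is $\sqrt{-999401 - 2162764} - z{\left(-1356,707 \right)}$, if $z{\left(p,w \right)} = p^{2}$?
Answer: $-1838736 + i \sqrt{3162165} \approx -1.8387 \cdot 10^{6} + 1778.2 i$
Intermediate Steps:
$\sqrt{-999401 - 2162764} - z{\left(-1356,707 \right)} = \sqrt{-999401 - 2162764} - \left(-1356\right)^{2} = \sqrt{-3162165} - 1838736 = i \sqrt{3162165} - 1838736 = -1838736 + i \sqrt{3162165}$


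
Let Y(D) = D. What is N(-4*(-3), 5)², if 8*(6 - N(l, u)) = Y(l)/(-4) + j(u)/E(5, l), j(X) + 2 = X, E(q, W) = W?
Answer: 41209/1024 ≈ 40.243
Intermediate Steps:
j(X) = -2 + X
N(l, u) = 6 + l/32 - (-2 + u)/(8*l) (N(l, u) = 6 - (l/(-4) + (-2 + u)/l)/8 = 6 - (l*(-¼) + (-2 + u)/l)/8 = 6 - (-l/4 + (-2 + u)/l)/8 = 6 + (l/32 - (-2 + u)/(8*l)) = 6 + l/32 - (-2 + u)/(8*l))
N(-4*(-3), 5)² = ((8 - 4*5 + (-4*(-3))*(192 - 4*(-3)))/(32*((-4*(-3)))))² = ((1/32)*(8 - 20 + 12*(192 + 12))/12)² = ((1/32)*(1/12)*(8 - 20 + 12*204))² = ((1/32)*(1/12)*(8 - 20 + 2448))² = ((1/32)*(1/12)*2436)² = (203/32)² = 41209/1024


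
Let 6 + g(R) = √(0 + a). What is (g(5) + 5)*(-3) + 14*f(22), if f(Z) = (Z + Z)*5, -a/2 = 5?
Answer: 3083 - 3*I*√10 ≈ 3083.0 - 9.4868*I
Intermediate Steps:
a = -10 (a = -2*5 = -10)
f(Z) = 10*Z (f(Z) = (2*Z)*5 = 10*Z)
g(R) = -6 + I*√10 (g(R) = -6 + √(0 - 10) = -6 + √(-10) = -6 + I*√10)
(g(5) + 5)*(-3) + 14*f(22) = ((-6 + I*√10) + 5)*(-3) + 14*(10*22) = (-1 + I*√10)*(-3) + 14*220 = (3 - 3*I*√10) + 3080 = 3083 - 3*I*√10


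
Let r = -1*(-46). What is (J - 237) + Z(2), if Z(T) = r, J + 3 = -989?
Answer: -1183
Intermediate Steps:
J = -992 (J = -3 - 989 = -992)
r = 46
Z(T) = 46
(J - 237) + Z(2) = (-992 - 237) + 46 = -1229 + 46 = -1183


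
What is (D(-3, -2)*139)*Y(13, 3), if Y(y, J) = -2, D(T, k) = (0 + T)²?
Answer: -2502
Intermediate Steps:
D(T, k) = T²
(D(-3, -2)*139)*Y(13, 3) = ((-3)²*139)*(-2) = (9*139)*(-2) = 1251*(-2) = -2502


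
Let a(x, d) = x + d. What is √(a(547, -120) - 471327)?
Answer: 10*I*√4709 ≈ 686.22*I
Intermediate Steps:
a(x, d) = d + x
√(a(547, -120) - 471327) = √((-120 + 547) - 471327) = √(427 - 471327) = √(-470900) = 10*I*√4709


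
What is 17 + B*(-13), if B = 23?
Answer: -282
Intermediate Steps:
17 + B*(-13) = 17 + 23*(-13) = 17 - 299 = -282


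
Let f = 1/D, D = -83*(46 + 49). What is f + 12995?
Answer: 102465574/7885 ≈ 12995.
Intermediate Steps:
D = -7885 (D = -83*95 = -7885)
f = -1/7885 (f = 1/(-7885) = -1/7885 ≈ -0.00012682)
f + 12995 = -1/7885 + 12995 = 102465574/7885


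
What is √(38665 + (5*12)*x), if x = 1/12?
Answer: √38670 ≈ 196.65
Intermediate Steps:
x = 1/12 (x = 1*(1/12) = 1/12 ≈ 0.083333)
√(38665 + (5*12)*x) = √(38665 + (5*12)*(1/12)) = √(38665 + 60*(1/12)) = √(38665 + 5) = √38670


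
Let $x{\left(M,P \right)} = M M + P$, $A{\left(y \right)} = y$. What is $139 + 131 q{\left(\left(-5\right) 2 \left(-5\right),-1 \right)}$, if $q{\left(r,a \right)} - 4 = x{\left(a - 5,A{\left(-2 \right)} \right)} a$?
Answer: $-3791$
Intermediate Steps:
$x{\left(M,P \right)} = P + M^{2}$ ($x{\left(M,P \right)} = M^{2} + P = P + M^{2}$)
$q{\left(r,a \right)} = 4 + a \left(-2 + \left(-5 + a\right)^{2}\right)$ ($q{\left(r,a \right)} = 4 + \left(-2 + \left(a - 5\right)^{2}\right) a = 4 + \left(-2 + \left(-5 + a\right)^{2}\right) a = 4 + a \left(-2 + \left(-5 + a\right)^{2}\right)$)
$139 + 131 q{\left(\left(-5\right) 2 \left(-5\right),-1 \right)} = 139 + 131 \left(4 - \left(-2 + \left(-5 - 1\right)^{2}\right)\right) = 139 + 131 \left(4 - \left(-2 + \left(-6\right)^{2}\right)\right) = 139 + 131 \left(4 - \left(-2 + 36\right)\right) = 139 + 131 \left(4 - 34\right) = 139 + 131 \left(-30\right) = 139 - 3930 = -3791$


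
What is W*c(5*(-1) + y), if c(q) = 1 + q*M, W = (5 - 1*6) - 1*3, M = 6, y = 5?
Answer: -4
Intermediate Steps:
W = -4 (W = (5 - 6) - 3 = -1 - 3 = -4)
c(q) = 1 + 6*q (c(q) = 1 + q*6 = 1 + 6*q)
W*c(5*(-1) + y) = -4*(1 + 6*(5*(-1) + 5)) = -4*(1 + 6*(-5 + 5)) = -4*(1 + 6*0) = -4*(1 + 0) = -4*1 = -4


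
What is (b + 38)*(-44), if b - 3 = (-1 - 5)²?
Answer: -3388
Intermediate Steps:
b = 39 (b = 3 + (-1 - 5)² = 3 + (-6)² = 3 + 36 = 39)
(b + 38)*(-44) = (39 + 38)*(-44) = 77*(-44) = -3388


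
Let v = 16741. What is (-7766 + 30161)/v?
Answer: 22395/16741 ≈ 1.3377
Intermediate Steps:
(-7766 + 30161)/v = (-7766 + 30161)/16741 = 22395*(1/16741) = 22395/16741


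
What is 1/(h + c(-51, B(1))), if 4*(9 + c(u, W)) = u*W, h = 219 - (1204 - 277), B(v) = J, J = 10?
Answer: -2/1689 ≈ -0.0011841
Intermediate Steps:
B(v) = 10
h = -708 (h = 219 - 1*927 = 219 - 927 = -708)
c(u, W) = -9 + W*u/4 (c(u, W) = -9 + (u*W)/4 = -9 + (W*u)/4 = -9 + W*u/4)
1/(h + c(-51, B(1))) = 1/(-708 + (-9 + (¼)*10*(-51))) = 1/(-708 + (-9 - 255/2)) = 1/(-708 - 273/2) = 1/(-1689/2) = -2/1689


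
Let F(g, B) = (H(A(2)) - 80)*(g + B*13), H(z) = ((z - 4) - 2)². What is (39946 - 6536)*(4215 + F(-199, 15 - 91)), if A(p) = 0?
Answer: 1885760630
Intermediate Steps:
H(z) = (-6 + z)² (H(z) = ((-4 + z) - 2)² = (-6 + z)²)
F(g, B) = -572*B - 44*g (F(g, B) = ((-6 + 0)² - 80)*(g + B*13) = ((-6)² - 80)*(g + 13*B) = (36 - 80)*(g + 13*B) = -44*(g + 13*B) = -572*B - 44*g)
(39946 - 6536)*(4215 + F(-199, 15 - 91)) = (39946 - 6536)*(4215 + (-572*(15 - 91) - 44*(-199))) = 33410*(4215 + (-572*(-76) + 8756)) = 33410*(4215 + (43472 + 8756)) = 33410*(4215 + 52228) = 33410*56443 = 1885760630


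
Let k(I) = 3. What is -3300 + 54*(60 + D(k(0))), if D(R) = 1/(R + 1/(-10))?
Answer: -1200/29 ≈ -41.379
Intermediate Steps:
D(R) = 1/(-1/10 + R) (D(R) = 1/(R - 1/10) = 1/(-1/10 + R))
-3300 + 54*(60 + D(k(0))) = -3300 + 54*(60 + 10/(-1 + 10*3)) = -3300 + 54*(60 + 10/(-1 + 30)) = -3300 + 54*(60 + 10/29) = -3300 + 54*(1750/29) = -3300 + 94500/29 = -1200/29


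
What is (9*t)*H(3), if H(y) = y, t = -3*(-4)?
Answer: 324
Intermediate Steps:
t = 12
(9*t)*H(3) = (9*12)*3 = 108*3 = 324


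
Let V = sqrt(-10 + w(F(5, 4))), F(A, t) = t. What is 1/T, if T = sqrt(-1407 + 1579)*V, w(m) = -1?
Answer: -I*sqrt(473)/946 ≈ -0.02299*I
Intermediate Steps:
V = I*sqrt(11) (V = sqrt(-10 - 1) = sqrt(-11) = I*sqrt(11) ≈ 3.3166*I)
T = 2*I*sqrt(473) (T = sqrt(-1407 + 1579)*(I*sqrt(11)) = sqrt(172)*(I*sqrt(11)) = (2*sqrt(43))*(I*sqrt(11)) = 2*I*sqrt(473) ≈ 43.497*I)
1/T = 1/(2*I*sqrt(473)) = -I*sqrt(473)/946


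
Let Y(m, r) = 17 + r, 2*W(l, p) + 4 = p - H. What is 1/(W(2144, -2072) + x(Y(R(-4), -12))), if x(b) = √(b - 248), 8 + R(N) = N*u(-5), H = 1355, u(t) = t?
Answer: -6862/11772733 - 36*I*√3/11772733 ≈ -0.00058287 - 5.2965e-6*I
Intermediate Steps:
R(N) = -8 - 5*N (R(N) = -8 + N*(-5) = -8 - 5*N)
W(l, p) = -1359/2 + p/2 (W(l, p) = -2 + (p - 1*1355)/2 = -2 + (p - 1355)/2 = -2 + (-1355 + p)/2 = -2 + (-1355/2 + p/2) = -1359/2 + p/2)
x(b) = √(-248 + b)
1/(W(2144, -2072) + x(Y(R(-4), -12))) = 1/((-1359/2 + (½)*(-2072)) + √(-248 + (17 - 12))) = 1/((-1359/2 - 1036) + √(-248 + 5)) = 1/(-3431/2 + √(-243)) = 1/(-3431/2 + 9*I*√3)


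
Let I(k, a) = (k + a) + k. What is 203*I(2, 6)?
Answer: 2030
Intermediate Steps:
I(k, a) = a + 2*k (I(k, a) = (a + k) + k = a + 2*k)
203*I(2, 6) = 203*(6 + 2*2) = 203*(6 + 4) = 203*10 = 2030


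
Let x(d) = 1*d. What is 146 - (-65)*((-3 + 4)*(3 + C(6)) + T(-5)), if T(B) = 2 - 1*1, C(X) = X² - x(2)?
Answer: 2616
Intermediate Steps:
x(d) = d
C(X) = -2 + X² (C(X) = X² - 1*2 = X² - 2 = -2 + X²)
T(B) = 1 (T(B) = 2 - 1 = 1)
146 - (-65)*((-3 + 4)*(3 + C(6)) + T(-5)) = 146 - (-65)*((-3 + 4)*(3 + (-2 + 6²)) + 1) = 146 - (-65)*(1*(3 + (-2 + 36)) + 1) = 146 - (-65)*(1*(3 + 34) + 1) = 146 - (-65)*(1*37 + 1) = 146 - (-65)*(37 + 1) = 146 - (-65)*38 = 146 - 65*(-38) = 146 + 2470 = 2616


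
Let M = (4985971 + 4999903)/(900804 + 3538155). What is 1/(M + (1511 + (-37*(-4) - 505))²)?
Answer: 4438959/5911442709518 ≈ 7.5091e-7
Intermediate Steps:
M = 9985874/4438959 ≈ 2.2496
1/(M + (1511 + (-37*(-4) - 505))²) = 1/(9985874/4438959 + (1511 + (-37*(-4) - 505))²) = 1/(9985874/4438959 + (1511 + (148 - 505))²) = 1/(9985874/4438959 + (1511 - 357)²) = 1/(9985874/4438959 + 1154²) = 1/(9985874/4438959 + 1331716) = 1/(5911442709518/4438959) = 4438959/5911442709518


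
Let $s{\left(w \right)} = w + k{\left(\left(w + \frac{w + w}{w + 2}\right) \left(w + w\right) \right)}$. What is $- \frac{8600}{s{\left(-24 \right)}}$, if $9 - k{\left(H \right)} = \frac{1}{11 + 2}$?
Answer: $\frac{27950}{49} \approx 570.41$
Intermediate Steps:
$k{\left(H \right)} = \frac{116}{13}$ ($k{\left(H \right)} = 9 - \frac{1}{11 + 2} = 9 - \frac{1}{13} = \frac{116}{13}$)
$s{\left(w \right)} = \frac{116}{13} + w$ ($s{\left(w \right)} = w + \frac{116}{13} = \frac{116}{13} + w$)
$- \frac{8600}{s{\left(-24 \right)}} = - \frac{8600}{\frac{116}{13} - 24} = - \frac{8600}{- \frac{196}{13}} = \left(-8600\right) \left(- \frac{13}{196}\right) = \frac{27950}{49}$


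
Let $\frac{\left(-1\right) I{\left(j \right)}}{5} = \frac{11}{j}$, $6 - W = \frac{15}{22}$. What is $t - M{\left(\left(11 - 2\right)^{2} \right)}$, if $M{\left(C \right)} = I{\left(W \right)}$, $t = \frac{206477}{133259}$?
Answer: $\frac{185401199}{15591303} \approx 11.891$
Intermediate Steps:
$W = \frac{117}{22}$ ($W = 6 - \frac{15}{22} = \frac{117}{22} \approx 5.3182$)
$I{\left(j \right)} = - \frac{55}{j}$ ($I{\left(j \right)} = - 5 \frac{11}{j} = - \frac{55}{j}$)
$t = \frac{206477}{133259}$ ($t = 206477 \cdot \frac{1}{133259} = \frac{206477}{133259} \approx 1.5494$)
$M{\left(C \right)} = - \frac{1210}{117}$ ($M{\left(C \right)} = - \frac{55}{\frac{117}{22}} = \left(-55\right) \frac{22}{117} = - \frac{1210}{117}$)
$t - M{\left(\left(11 - 2\right)^{2} \right)} = \frac{206477}{133259} - - \frac{1210}{117} = \frac{206477}{133259} + \frac{1210}{117} = \frac{185401199}{15591303}$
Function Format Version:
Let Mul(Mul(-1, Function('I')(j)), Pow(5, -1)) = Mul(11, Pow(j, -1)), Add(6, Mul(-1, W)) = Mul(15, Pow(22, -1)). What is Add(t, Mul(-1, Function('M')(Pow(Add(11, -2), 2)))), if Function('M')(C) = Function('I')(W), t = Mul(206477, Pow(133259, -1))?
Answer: Rational(185401199, 15591303) ≈ 11.891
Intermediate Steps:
W = Rational(117, 22) (W = Add(6, Mul(-1, Mul(15, Pow(22, -1)))) = Add(6, Mul(-1, Mul(15, Rational(1, 22)))) = Add(6, Mul(-1, Rational(15, 22))) = Add(6, Rational(-15, 22)) = Rational(117, 22) ≈ 5.3182)
Function('I')(j) = Mul(-55, Pow(j, -1)) (Function('I')(j) = Mul(-5, Mul(11, Pow(j, -1))) = Mul(-55, Pow(j, -1)))
t = Rational(206477, 133259) (t = Mul(206477, Rational(1, 133259)) = Rational(206477, 133259) ≈ 1.5494)
Function('M')(C) = Rational(-1210, 117) (Function('M')(C) = Mul(-55, Pow(Rational(117, 22), -1)) = Mul(-55, Rational(22, 117)) = Rational(-1210, 117))
Add(t, Mul(-1, Function('M')(Pow(Add(11, -2), 2)))) = Add(Rational(206477, 133259), Mul(-1, Rational(-1210, 117))) = Add(Rational(206477, 133259), Rational(1210, 117)) = Rational(185401199, 15591303)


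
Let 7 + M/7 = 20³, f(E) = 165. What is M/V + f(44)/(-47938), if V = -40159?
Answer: -34919549/25001846 ≈ -1.3967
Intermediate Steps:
M = 55951 (M = -49 + 7*20³ = -49 + 7*8000 = -49 + 56000 = 55951)
M/V + f(44)/(-47938) = 55951/(-40159) + 165/(-47938) = 55951*(-1/40159) + 165*(-1/47938) = -7993/5737 - 15/4358 = -34919549/25001846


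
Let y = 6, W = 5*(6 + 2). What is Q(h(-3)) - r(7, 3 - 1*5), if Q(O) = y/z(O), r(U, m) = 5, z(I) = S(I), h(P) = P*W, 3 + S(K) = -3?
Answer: -6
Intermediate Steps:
W = 40 (W = 5*8 = 40)
S(K) = -6 (S(K) = -3 - 3 = -6)
h(P) = 40*P (h(P) = P*40 = 40*P)
z(I) = -6
Q(O) = -1 (Q(O) = 6/(-6) = 6*(-⅙) = -1)
Q(h(-3)) - r(7, 3 - 1*5) = -1 - 1*5 = -1 - 5 = -6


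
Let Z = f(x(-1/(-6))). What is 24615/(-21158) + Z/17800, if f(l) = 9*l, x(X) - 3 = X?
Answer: -437543997/376612400 ≈ -1.1618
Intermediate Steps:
x(X) = 3 + X
Z = 57/2 (Z = 9*(3 - 1/(-6)) = 9*(3 - 1*(-⅙)) = 9*(3 + ⅙) = 9*(19/6) = 57/2 ≈ 28.500)
24615/(-21158) + Z/17800 = 24615/(-21158) + (57/2)/17800 = 24615*(-1/21158) + (57/2)*(1/17800) = -24615/21158 + 57/35600 = -437543997/376612400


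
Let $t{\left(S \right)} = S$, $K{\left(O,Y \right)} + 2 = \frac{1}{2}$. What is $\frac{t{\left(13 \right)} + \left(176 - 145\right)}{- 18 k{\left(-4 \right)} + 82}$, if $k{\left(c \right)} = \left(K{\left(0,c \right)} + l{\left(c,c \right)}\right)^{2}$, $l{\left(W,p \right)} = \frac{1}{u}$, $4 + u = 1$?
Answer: $\frac{88}{43} \approx 2.0465$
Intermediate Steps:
$u = -3$ ($u = -4 + 1 = -3$)
$K{\left(O,Y \right)} = - \frac{3}{2}$ ($K{\left(O,Y \right)} = -2 + \frac{1}{2} = - \frac{3}{2}$)
$l{\left(W,p \right)} = - \frac{1}{3}$ ($l{\left(W,p \right)} = \frac{1}{-3} = - \frac{1}{3}$)
$k{\left(c \right)} = \frac{121}{36}$ ($k{\left(c \right)} = \left(- \frac{3}{2} - \frac{1}{3}\right)^{2} = \left(- \frac{11}{6}\right)^{2} = \frac{121}{36}$)
$\frac{t{\left(13 \right)} + \left(176 - 145\right)}{- 18 k{\left(-4 \right)} + 82} = \frac{13 + \left(176 - 145\right)}{\left(-18\right) \frac{121}{36} + 82} = \frac{13 + 31}{- \frac{121}{2} + 82} = \frac{44}{\frac{43}{2}} = 44 \cdot \frac{2}{43} = \frac{88}{43}$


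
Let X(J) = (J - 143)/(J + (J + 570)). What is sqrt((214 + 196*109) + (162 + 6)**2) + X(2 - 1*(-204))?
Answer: 63/982 + sqrt(49802) ≈ 223.23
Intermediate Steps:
X(J) = (-143 + J)/(570 + 2*J) (X(J) = (-143 + J)/(J + (570 + J)) = (-143 + J)/(570 + 2*J))
sqrt((214 + 196*109) + (162 + 6)**2) + X(2 - 1*(-204)) = sqrt((214 + 196*109) + (162 + 6)**2) + (-143 + (2 - 1*(-204)))/(2*(285 + (2 - 1*(-204)))) = sqrt((214 + 21364) + 168**2) + (-143 + (2 + 204))/(2*(285 + (2 + 204))) = sqrt(21578 + 28224) + (-143 + 206)/(2*(285 + 206)) = sqrt(49802) + (1/2)*63/491 = sqrt(49802) + (1/2)*(1/491)*63 = sqrt(49802) + 63/982 = 63/982 + sqrt(49802)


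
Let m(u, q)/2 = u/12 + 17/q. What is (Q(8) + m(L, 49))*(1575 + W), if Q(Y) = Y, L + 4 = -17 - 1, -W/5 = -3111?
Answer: 4219690/49 ≈ 86116.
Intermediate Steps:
W = 15555 (W = -5*(-3111) = 15555)
L = -22 (L = -4 + (-17 - 1) = -4 - 18 = -22)
m(u, q) = 34/q + u/6 (m(u, q) = 2*(u/12 + 17/q) = 2*(17/q + u/12) = 34/q + u/6)
(Q(8) + m(L, 49))*(1575 + W) = (8 + (34/49 + (⅙)*(-22)))*(1575 + 15555) = (8 + (34*(1/49) - 11/3))*17130 = (8 + (34/49 - 11/3))*17130 = (8 - 437/147)*17130 = (739/147)*17130 = 4219690/49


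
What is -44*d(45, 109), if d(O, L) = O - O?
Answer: 0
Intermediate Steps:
d(O, L) = 0
-44*d(45, 109) = -44*0 = 0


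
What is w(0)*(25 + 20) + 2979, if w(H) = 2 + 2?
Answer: 3159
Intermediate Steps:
w(H) = 4
w(0)*(25 + 20) + 2979 = 4*(25 + 20) + 2979 = 4*45 + 2979 = 180 + 2979 = 3159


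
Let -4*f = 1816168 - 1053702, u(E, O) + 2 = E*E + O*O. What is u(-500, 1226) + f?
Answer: 3124915/2 ≈ 1.5625e+6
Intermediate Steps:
u(E, O) = -2 + E**2 + O**2 (u(E, O) = -2 + (E*E + O*O) = -2 + (E**2 + O**2) = -2 + E**2 + O**2)
f = -381233/2 (f = -(1816168 - 1053702)/4 = -1/4*762466 = -381233/2 ≈ -1.9062e+5)
u(-500, 1226) + f = (-2 + (-500)**2 + 1226**2) - 381233/2 = (-2 + 250000 + 1503076) - 381233/2 = 1753074 - 381233/2 = 3124915/2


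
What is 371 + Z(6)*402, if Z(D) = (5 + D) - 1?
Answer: 4391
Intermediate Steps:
Z(D) = 4 + D
371 + Z(6)*402 = 371 + (4 + 6)*402 = 371 + 10*402 = 371 + 4020 = 4391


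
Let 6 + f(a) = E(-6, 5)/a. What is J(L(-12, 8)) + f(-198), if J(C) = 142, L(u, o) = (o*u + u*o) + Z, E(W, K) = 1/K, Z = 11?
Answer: 134639/990 ≈ 136.00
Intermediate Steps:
L(u, o) = 11 + 2*o*u (L(u, o) = (o*u + u*o) + 11 = (o*u + o*u) + 11 = 2*o*u + 11 = 11 + 2*o*u)
f(a) = -6 + 1/(5*a)
J(L(-12, 8)) + f(-198) = 142 + (-6 + (1/5)/(-198)) = 142 + (-6 + (1/5)*(-1/198)) = 142 + (-6 - 1/990) = 142 - 5941/990 = 134639/990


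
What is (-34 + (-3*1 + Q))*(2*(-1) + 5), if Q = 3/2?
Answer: -213/2 ≈ -106.50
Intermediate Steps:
Q = 3/2 (Q = 3*(½) = 3/2 ≈ 1.5000)
(-34 + (-3*1 + Q))*(2*(-1) + 5) = (-34 + (-3*1 + 3/2))*(2*(-1) + 5) = (-34 + (-3 + 3/2))*(-2 + 5) = (-34 - 3/2)*3 = -71/2*3 = -213/2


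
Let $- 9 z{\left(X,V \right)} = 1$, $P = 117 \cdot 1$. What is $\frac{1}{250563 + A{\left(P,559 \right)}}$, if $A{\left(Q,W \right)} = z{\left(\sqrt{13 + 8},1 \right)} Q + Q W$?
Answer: $\frac{1}{315953} \approx 3.165 \cdot 10^{-6}$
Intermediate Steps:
$P = 117$
$z{\left(X,V \right)} = - \frac{1}{9}$ ($z{\left(X,V \right)} = \left(- \frac{1}{9}\right) 1 = - \frac{1}{9}$)
$A{\left(Q,W \right)} = - \frac{Q}{9} + Q W$
$\frac{1}{250563 + A{\left(P,559 \right)}} = \frac{1}{250563 + 117 \left(- \frac{1}{9} + 559\right)} = \frac{1}{250563 + 117 \cdot \frac{5030}{9}} = \frac{1}{250563 + 65390} = \frac{1}{315953}$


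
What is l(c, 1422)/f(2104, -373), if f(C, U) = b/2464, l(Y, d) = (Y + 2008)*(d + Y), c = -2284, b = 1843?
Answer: 586215168/1843 ≈ 3.1808e+5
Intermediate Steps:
l(Y, d) = (2008 + Y)*(Y + d)
f(C, U) = 1843/2464
l(c, 1422)/f(2104, -373) = ((-2284)**2 + 2008*(-2284) + 2008*1422 - 2284*1422)/(1843/2464) = (5216656 - 4586272 + 2855376 - 3247848)*(2464/1843) = 237912*(2464/1843) = 586215168/1843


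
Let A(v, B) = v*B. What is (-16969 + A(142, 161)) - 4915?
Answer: 978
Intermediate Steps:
A(v, B) = B*v
(-16969 + A(142, 161)) - 4915 = (-16969 + 161*142) - 4915 = (-16969 + 22862) - 4915 = 5893 - 4915 = 978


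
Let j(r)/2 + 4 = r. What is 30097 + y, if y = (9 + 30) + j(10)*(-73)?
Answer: 29260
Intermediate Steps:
j(r) = -8 + 2*r
y = -837 (y = (9 + 30) + (-8 + 2*10)*(-73) = 39 + (-8 + 20)*(-73) = 39 + 12*(-73) = 39 - 876 = -837)
30097 + y = 30097 - 837 = 29260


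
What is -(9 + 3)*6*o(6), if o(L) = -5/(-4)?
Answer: -90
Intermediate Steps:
o(L) = 5/4 (o(L) = -5*(-¼) = 5/4)
-(9 + 3)*6*o(6) = -(9 + 3)*6*5/4 = -12*6*5/4 = -72*5/4 = -1*90 = -90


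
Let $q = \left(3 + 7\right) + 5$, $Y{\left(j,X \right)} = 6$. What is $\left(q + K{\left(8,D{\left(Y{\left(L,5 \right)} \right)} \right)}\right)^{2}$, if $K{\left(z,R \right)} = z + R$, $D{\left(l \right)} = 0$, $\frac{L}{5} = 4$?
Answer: $529$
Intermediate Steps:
$L = 20$ ($L = 5 \cdot 4 = 20$)
$q = 15$ ($q = 10 + 5 = 15$)
$K{\left(z,R \right)} = R + z$
$\left(q + K{\left(8,D{\left(Y{\left(L,5 \right)} \right)} \right)}\right)^{2} = \left(15 + \left(0 + 8\right)\right)^{2} = \left(15 + 8\right)^{2} = 23^{2} = 529$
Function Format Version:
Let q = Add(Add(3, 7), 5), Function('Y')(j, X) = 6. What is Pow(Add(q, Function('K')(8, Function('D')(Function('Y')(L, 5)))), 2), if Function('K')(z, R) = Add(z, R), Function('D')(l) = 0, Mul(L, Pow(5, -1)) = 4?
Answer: 529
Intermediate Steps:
L = 20 (L = Mul(5, 4) = 20)
q = 15 (q = Add(10, 5) = 15)
Function('K')(z, R) = Add(R, z)
Pow(Add(q, Function('K')(8, Function('D')(Function('Y')(L, 5)))), 2) = Pow(Add(15, Add(0, 8)), 2) = Pow(Add(15, 8), 2) = Pow(23, 2) = 529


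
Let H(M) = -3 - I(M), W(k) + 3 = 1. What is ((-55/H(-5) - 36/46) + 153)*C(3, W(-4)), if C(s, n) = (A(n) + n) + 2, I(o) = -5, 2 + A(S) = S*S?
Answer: 5737/23 ≈ 249.43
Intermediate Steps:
A(S) = -2 + S**2 (A(S) = -2 + S*S = -2 + S**2)
W(k) = -2 (W(k) = -3 + 1 = -2)
H(M) = 2 (H(M) = -3 - 1*(-5) = -3 + 5 = 2)
C(s, n) = n + n**2 (C(s, n) = ((-2 + n**2) + n) + 2 = (-2 + n + n**2) + 2 = n + n**2)
((-55/H(-5) - 36/46) + 153)*C(3, W(-4)) = ((-55/2 - 36/46) + 153)*(-2*(1 - 2)) = ((-55*1/2 - 36*1/46) + 153)*(-2*(-1)) = ((-55/2 - 18/23) + 153)*2 = (-1301/46 + 153)*2 = (5737/46)*2 = 5737/23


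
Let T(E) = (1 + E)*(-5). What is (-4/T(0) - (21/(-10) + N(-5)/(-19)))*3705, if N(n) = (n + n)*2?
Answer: 13689/2 ≈ 6844.5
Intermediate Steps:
T(E) = -5 - 5*E
N(n) = 4*n (N(n) = (2*n)*2 = 4*n)
(-4/T(0) - (21/(-10) + N(-5)/(-19)))*3705 = (-4/(-5 - 5*0) - (21/(-10) + (4*(-5))/(-19)))*3705 = (-4/(-5 + 0) - (21*(-⅒) - 20*(-1/19)))*3705 = (-4/(-5) - (-21/10 + 20/19))*3705 = (-4*(-⅕) - 1*(-199/190))*3705 = (⅘ + 199/190)*3705 = (351/190)*3705 = 13689/2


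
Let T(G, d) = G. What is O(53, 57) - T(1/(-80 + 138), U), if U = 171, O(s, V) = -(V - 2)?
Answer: -3191/58 ≈ -55.017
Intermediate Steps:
O(s, V) = 2 - V (O(s, V) = -(-2 + V) = 2 - V)
O(53, 57) - T(1/(-80 + 138), U) = (2 - 1*57) - 1/(-80 + 138) = (2 - 57) - 1/58 = -55 - 1*1/58 = -55 - 1/58 = -3191/58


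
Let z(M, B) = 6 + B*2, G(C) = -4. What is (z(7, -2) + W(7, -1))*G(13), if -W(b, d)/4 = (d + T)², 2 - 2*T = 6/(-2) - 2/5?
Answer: 956/25 ≈ 38.240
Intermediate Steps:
T = 27/10 (T = 1 - (6/(-2) - 2/5)/2 = 1 - (6*(-½) - 2*⅕)/2 = 1 - (-3 - ⅖)/2 = 1 - ½*(-17/5) = 1 + 17/10 = 27/10 ≈ 2.7000)
W(b, d) = -4*(27/10 + d)² (W(b, d) = -4*(d + 27/10)² = -4*(27/10 + d)²)
z(M, B) = 6 + 2*B
(z(7, -2) + W(7, -1))*G(13) = ((6 + 2*(-2)) - (27 + 10*(-1))²/25)*(-4) = ((6 - 4) - (27 - 10)²/25)*(-4) = (2 - 1/25*17²)*(-4) = (2 - 1/25*289)*(-4) = (2 - 289/25)*(-4) = -239/25*(-4) = 956/25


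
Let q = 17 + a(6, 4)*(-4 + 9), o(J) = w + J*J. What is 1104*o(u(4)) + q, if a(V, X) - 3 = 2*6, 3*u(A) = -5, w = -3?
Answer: -460/3 ≈ -153.33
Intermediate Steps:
u(A) = -5/3 (u(A) = (1/3)*(-5) = -5/3)
o(J) = -3 + J**2 (o(J) = -3 + J*J = -3 + J**2)
a(V, X) = 15 (a(V, X) = 3 + 2*6 = 3 + 12 = 15)
q = 92 (q = 17 + 15*(-4 + 9) = 17 + 15*5 = 17 + 75 = 92)
1104*o(u(4)) + q = 1104*(-3 + (-5/3)**2) + 92 = 1104*(-3 + 25/9) + 92 = 1104*(-2/9) + 92 = -736/3 + 92 = -460/3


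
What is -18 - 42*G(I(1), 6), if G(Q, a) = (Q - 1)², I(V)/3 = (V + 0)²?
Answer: -186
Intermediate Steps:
I(V) = 3*V² (I(V) = 3*(V + 0)² = 3*V²)
G(Q, a) = (-1 + Q)²
-18 - 42*G(I(1), 6) = -18 - 42*(-1 + 3*1²)² = -18 - 42*(-1 + 3*1)² = -18 - 42*(-1 + 3)² = -18 - 42*2² = -18 - 42*4 = -18 - 168 = -186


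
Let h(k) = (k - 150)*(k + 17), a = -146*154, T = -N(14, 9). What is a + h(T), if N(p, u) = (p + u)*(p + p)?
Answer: 475354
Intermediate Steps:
N(p, u) = 2*p*(p + u) (N(p, u) = (p + u)*(2*p) = 2*p*(p + u))
T = -644 (T = -2*14*(14 + 9) = -2*14*23 = -1*644 = -644)
a = -22484
h(k) = (-150 + k)*(17 + k)
a + h(T) = -22484 + (-2550 + (-644)**2 - 133*(-644)) = -22484 + (-2550 + 414736 + 85652) = -22484 + 497838 = 475354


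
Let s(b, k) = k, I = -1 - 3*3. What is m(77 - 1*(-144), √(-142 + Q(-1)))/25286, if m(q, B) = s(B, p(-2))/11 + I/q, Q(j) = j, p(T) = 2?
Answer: 166/30735133 ≈ 5.4010e-6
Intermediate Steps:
I = -10 (I = -1 - 9 = -10)
m(q, B) = 2/11 - 10/q
m(77 - 1*(-144), √(-142 + Q(-1)))/25286 = (2/11 - 10/(77 - 1*(-144)))/25286 = (2/11 - 10/(77 + 144))*(1/25286) = (2/11 - 10/221)*(1/25286) = (332/2431)*(1/25286) = 166/30735133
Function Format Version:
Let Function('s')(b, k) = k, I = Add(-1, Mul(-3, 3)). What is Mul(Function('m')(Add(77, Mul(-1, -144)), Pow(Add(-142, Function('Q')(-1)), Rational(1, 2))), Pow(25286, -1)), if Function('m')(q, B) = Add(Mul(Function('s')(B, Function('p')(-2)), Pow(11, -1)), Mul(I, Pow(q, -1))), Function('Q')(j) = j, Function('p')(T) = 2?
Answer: Rational(166, 30735133) ≈ 5.4010e-6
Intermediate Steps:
I = -10 (I = Add(-1, -9) = -10)
Function('m')(q, B) = Add(Rational(2, 11), Mul(-10, Pow(q, -1))) (Function('m')(q, B) = Add(Mul(2, Pow(11, -1)), Mul(-10, Pow(q, -1))) = Add(Mul(2, Rational(1, 11)), Mul(-10, Pow(q, -1))) = Add(Rational(2, 11), Mul(-10, Pow(q, -1))))
Mul(Function('m')(Add(77, Mul(-1, -144)), Pow(Add(-142, Function('Q')(-1)), Rational(1, 2))), Pow(25286, -1)) = Mul(Add(Rational(2, 11), Mul(-10, Pow(Add(77, Mul(-1, -144)), -1))), Pow(25286, -1)) = Mul(Add(Rational(2, 11), Mul(-10, Pow(Add(77, 144), -1))), Rational(1, 25286)) = Mul(Add(Rational(2, 11), Mul(-10, Pow(221, -1))), Rational(1, 25286)) = Mul(Add(Rational(2, 11), Mul(-10, Rational(1, 221))), Rational(1, 25286)) = Mul(Add(Rational(2, 11), Rational(-10, 221)), Rational(1, 25286)) = Mul(Rational(332, 2431), Rational(1, 25286)) = Rational(166, 30735133)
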